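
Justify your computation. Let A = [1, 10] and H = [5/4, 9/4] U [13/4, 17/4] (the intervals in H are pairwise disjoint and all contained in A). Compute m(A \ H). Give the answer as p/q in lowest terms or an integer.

The ambient interval has length m(A) = 10 - 1 = 9.
Since the holes are disjoint and sit inside A, by finite additivity
  m(H) = sum_i (b_i - a_i), and m(A \ H) = m(A) - m(H).
Computing the hole measures:
  m(H_1) = 9/4 - 5/4 = 1.
  m(H_2) = 17/4 - 13/4 = 1.
Summed: m(H) = 1 + 1 = 2.
So m(A \ H) = 9 - 2 = 7.

7


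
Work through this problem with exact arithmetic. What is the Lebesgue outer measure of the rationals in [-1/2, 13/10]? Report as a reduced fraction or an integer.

The set Q cap [-1/2, 13/10] is countable (a subset of the countable set Q). Lebesgue outer measure of any countable set is 0: each singleton {q} has m*({q}) = 0, and by countable subadditivity m*(union_k {q_k}) <= sum_k m*({q_k}) = sum_k 0 = 0. The reverse inequality m*(E) >= 0 is automatic. So m*(Q cap [-1/2, 13/10]) = 0.

0


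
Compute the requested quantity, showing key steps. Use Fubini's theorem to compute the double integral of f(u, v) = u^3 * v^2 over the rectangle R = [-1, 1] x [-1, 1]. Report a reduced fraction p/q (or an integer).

f(u, v) is a tensor product of a function of u and a function of v, and both factors are bounded continuous (hence Lebesgue integrable) on the rectangle, so Fubini's theorem applies:
  integral_R f d(m x m) = (integral_a1^b1 u^3 du) * (integral_a2^b2 v^2 dv).
Inner integral in u: integral_{-1}^{1} u^3 du = (1^4 - (-1)^4)/4
  = 0.
Inner integral in v: integral_{-1}^{1} v^2 dv = (1^3 - (-1)^3)/3
  = 2/3.
Product: (0) * (2/3) = 0.

0


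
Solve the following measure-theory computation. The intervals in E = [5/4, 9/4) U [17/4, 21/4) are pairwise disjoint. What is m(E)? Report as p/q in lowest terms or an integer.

For pairwise disjoint intervals, m(union_i I_i) = sum_i m(I_i),
and m is invariant under swapping open/closed endpoints (single points have measure 0).
So m(E) = sum_i (b_i - a_i).
  I_1 has length 9/4 - 5/4 = 1.
  I_2 has length 21/4 - 17/4 = 1.
Summing:
  m(E) = 1 + 1 = 2.

2


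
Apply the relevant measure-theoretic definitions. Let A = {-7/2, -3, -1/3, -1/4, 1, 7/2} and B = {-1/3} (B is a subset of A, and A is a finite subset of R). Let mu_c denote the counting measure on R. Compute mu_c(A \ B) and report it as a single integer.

Counting measure assigns mu_c(E) = |E| (number of elements) when E is finite. For B subset A, A \ B is the set of elements of A not in B, so |A \ B| = |A| - |B|.
|A| = 6, |B| = 1, so mu_c(A \ B) = 6 - 1 = 5.

5


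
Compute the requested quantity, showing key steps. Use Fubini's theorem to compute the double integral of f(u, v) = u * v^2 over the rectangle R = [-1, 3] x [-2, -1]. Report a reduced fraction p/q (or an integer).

f(u, v) is a tensor product of a function of u and a function of v, and both factors are bounded continuous (hence Lebesgue integrable) on the rectangle, so Fubini's theorem applies:
  integral_R f d(m x m) = (integral_a1^b1 u du) * (integral_a2^b2 v^2 dv).
Inner integral in u: integral_{-1}^{3} u du = (3^2 - (-1)^2)/2
  = 4.
Inner integral in v: integral_{-2}^{-1} v^2 dv = ((-1)^3 - (-2)^3)/3
  = 7/3.
Product: (4) * (7/3) = 28/3.

28/3


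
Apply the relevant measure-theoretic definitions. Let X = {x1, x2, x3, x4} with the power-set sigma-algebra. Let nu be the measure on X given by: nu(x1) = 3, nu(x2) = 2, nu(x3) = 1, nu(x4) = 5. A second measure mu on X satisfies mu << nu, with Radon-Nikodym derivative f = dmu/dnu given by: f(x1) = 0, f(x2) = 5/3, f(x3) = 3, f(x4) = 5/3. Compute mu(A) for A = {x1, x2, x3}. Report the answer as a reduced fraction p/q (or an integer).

By the defining property of the Radon-Nikodym derivative, for every measurable set A,
  mu(A) = integral_A f dnu.
Since nu is a discrete measure concentrated on the atoms of X, the integral over A reduces to the sum
  mu(A) = sum_{x in A} f(x) * nu({x}).
Computing each term:
  x1: f(x1) * nu(x1) = 0 * 3 = 0.
  x2: f(x2) * nu(x2) = 5/3 * 2 = 10/3.
  x3: f(x3) * nu(x3) = 3 * 1 = 3.
Summing: mu(A) = 0 + 10/3 + 3 = 19/3.

19/3


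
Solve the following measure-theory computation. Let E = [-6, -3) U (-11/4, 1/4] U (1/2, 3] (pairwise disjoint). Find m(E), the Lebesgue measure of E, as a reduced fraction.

For pairwise disjoint intervals, m(union_i I_i) = sum_i m(I_i),
and m is invariant under swapping open/closed endpoints (single points have measure 0).
So m(E) = sum_i (b_i - a_i).
  I_1 has length -3 - (-6) = 3.
  I_2 has length 1/4 - (-11/4) = 3.
  I_3 has length 3 - 1/2 = 5/2.
Summing:
  m(E) = 3 + 3 + 5/2 = 17/2.

17/2


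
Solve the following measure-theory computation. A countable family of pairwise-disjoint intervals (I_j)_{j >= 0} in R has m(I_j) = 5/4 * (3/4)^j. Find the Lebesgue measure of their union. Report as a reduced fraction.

By countable additivity of the Lebesgue measure on pairwise disjoint measurable sets,
  m(union_{j >= 0} I_j) = sum_{j >= 0} m(I_j) = sum_{j >= 0} a * r^j,
  with a = 5/4 and r = 3/4.
Since 0 < r = 3/4 < 1, the geometric series converges:
  sum_{j >= 0} a * r^j = a / (1 - r).
  = 5/4 / (1 - 3/4)
  = 5/4 / (1/4)
  = 5.

5


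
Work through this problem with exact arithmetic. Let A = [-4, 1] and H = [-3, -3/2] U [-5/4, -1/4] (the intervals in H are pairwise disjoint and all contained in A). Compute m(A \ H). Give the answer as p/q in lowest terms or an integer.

The ambient interval has length m(A) = 1 - (-4) = 5.
Since the holes are disjoint and sit inside A, by finite additivity
  m(H) = sum_i (b_i - a_i), and m(A \ H) = m(A) - m(H).
Computing the hole measures:
  m(H_1) = -3/2 - (-3) = 3/2.
  m(H_2) = -1/4 - (-5/4) = 1.
Summed: m(H) = 3/2 + 1 = 5/2.
So m(A \ H) = 5 - 5/2 = 5/2.

5/2


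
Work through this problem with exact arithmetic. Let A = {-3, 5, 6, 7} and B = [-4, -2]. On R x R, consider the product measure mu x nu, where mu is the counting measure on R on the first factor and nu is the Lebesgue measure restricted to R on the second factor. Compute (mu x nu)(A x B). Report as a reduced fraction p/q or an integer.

For a measurable rectangle A x B, the product measure satisfies
  (mu x nu)(A x B) = mu(A) * nu(B).
  mu(A) = 4.
  nu(B) = 2.
  (mu x nu)(A x B) = 4 * 2 = 8.

8


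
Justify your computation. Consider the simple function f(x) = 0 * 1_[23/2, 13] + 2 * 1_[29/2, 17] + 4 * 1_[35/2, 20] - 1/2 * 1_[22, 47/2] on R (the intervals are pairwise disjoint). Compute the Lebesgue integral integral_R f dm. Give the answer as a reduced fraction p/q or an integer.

For a simple function f = sum_i c_i * 1_{A_i} with disjoint A_i,
  integral f dm = sum_i c_i * m(A_i).
Lengths of the A_i:
  m(A_1) = 13 - 23/2 = 3/2.
  m(A_2) = 17 - 29/2 = 5/2.
  m(A_3) = 20 - 35/2 = 5/2.
  m(A_4) = 47/2 - 22 = 3/2.
Contributions c_i * m(A_i):
  (0) * (3/2) = 0.
  (2) * (5/2) = 5.
  (4) * (5/2) = 10.
  (-1/2) * (3/2) = -3/4.
Total: 0 + 5 + 10 - 3/4 = 57/4.

57/4


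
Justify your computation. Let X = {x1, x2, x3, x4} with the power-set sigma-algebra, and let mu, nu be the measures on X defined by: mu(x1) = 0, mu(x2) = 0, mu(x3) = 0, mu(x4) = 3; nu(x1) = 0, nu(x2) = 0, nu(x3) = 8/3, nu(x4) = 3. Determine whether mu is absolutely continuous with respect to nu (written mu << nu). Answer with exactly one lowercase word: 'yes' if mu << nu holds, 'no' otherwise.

mu << nu means: every nu-null measurable set is also mu-null; equivalently, for every atom x, if nu({x}) = 0 then mu({x}) = 0.
Checking each atom:
  x1: nu = 0, mu = 0 -> consistent with mu << nu.
  x2: nu = 0, mu = 0 -> consistent with mu << nu.
  x3: nu = 8/3 > 0 -> no constraint.
  x4: nu = 3 > 0 -> no constraint.
No atom violates the condition. Therefore mu << nu.

yes


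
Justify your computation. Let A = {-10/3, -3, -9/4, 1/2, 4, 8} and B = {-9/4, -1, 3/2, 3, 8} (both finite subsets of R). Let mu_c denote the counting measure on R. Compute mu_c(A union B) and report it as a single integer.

Counting measure on a finite set equals cardinality. By inclusion-exclusion, |A union B| = |A| + |B| - |A cap B|.
|A| = 6, |B| = 5, |A cap B| = 2.
So mu_c(A union B) = 6 + 5 - 2 = 9.

9


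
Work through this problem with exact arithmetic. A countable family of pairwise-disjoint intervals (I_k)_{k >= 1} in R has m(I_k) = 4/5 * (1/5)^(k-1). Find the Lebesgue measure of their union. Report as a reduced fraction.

By countable additivity of the Lebesgue measure on pairwise disjoint measurable sets,
  m(union_{k >= 1} I_k) = sum_{k >= 1} m(I_k) = sum_{k >= 1} a * r^(k-1),
  with a = 4/5 and r = 1/5.
Since 0 < r = 1/5 < 1, the geometric series converges:
  sum_{k >= 1} a * r^(k-1) = a / (1 - r).
  = 4/5 / (1 - 1/5)
  = 4/5 / (4/5)
  = 1.

1


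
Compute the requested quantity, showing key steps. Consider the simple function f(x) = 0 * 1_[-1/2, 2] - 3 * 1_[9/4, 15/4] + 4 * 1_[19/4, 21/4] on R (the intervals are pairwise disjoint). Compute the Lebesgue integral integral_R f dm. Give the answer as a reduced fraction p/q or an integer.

For a simple function f = sum_i c_i * 1_{A_i} with disjoint A_i,
  integral f dm = sum_i c_i * m(A_i).
Lengths of the A_i:
  m(A_1) = 2 - (-1/2) = 5/2.
  m(A_2) = 15/4 - 9/4 = 3/2.
  m(A_3) = 21/4 - 19/4 = 1/2.
Contributions c_i * m(A_i):
  (0) * (5/2) = 0.
  (-3) * (3/2) = -9/2.
  (4) * (1/2) = 2.
Total: 0 - 9/2 + 2 = -5/2.

-5/2


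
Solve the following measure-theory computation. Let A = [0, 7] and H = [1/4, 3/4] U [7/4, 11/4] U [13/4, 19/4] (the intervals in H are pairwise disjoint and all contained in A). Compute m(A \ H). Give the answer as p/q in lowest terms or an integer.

The ambient interval has length m(A) = 7 - 0 = 7.
Since the holes are disjoint and sit inside A, by finite additivity
  m(H) = sum_i (b_i - a_i), and m(A \ H) = m(A) - m(H).
Computing the hole measures:
  m(H_1) = 3/4 - 1/4 = 1/2.
  m(H_2) = 11/4 - 7/4 = 1.
  m(H_3) = 19/4 - 13/4 = 3/2.
Summed: m(H) = 1/2 + 1 + 3/2 = 3.
So m(A \ H) = 7 - 3 = 4.

4


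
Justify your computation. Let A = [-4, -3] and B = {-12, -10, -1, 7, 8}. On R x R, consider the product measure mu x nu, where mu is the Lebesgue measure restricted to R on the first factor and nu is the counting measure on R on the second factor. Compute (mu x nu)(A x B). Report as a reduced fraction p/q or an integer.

For a measurable rectangle A x B, the product measure satisfies
  (mu x nu)(A x B) = mu(A) * nu(B).
  mu(A) = 1.
  nu(B) = 5.
  (mu x nu)(A x B) = 1 * 5 = 5.

5


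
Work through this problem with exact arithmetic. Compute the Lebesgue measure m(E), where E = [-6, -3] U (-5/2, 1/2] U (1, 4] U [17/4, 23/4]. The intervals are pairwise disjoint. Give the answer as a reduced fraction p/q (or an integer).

For pairwise disjoint intervals, m(union_i I_i) = sum_i m(I_i),
and m is invariant under swapping open/closed endpoints (single points have measure 0).
So m(E) = sum_i (b_i - a_i).
  I_1 has length -3 - (-6) = 3.
  I_2 has length 1/2 - (-5/2) = 3.
  I_3 has length 4 - 1 = 3.
  I_4 has length 23/4 - 17/4 = 3/2.
Summing:
  m(E) = 3 + 3 + 3 + 3/2 = 21/2.

21/2


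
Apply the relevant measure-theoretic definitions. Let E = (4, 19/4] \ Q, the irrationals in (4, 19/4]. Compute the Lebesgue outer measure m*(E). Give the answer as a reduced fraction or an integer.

The interval I = (4, 19/4] has m(I) = 19/4 - 4 = 3/4 (endpoints are measure-zero, so open/closed/half-open agree). Write I = (I cap Q) u (I \ Q). The rationals in I are countable, so m*(I cap Q) = 0 (cover each rational by intervals whose total length is arbitrarily small). By countable subadditivity m*(I) <= m*(I cap Q) + m*(I \ Q), hence m*(I \ Q) >= m(I) = 3/4. The reverse inequality m*(I \ Q) <= m*(I) = 3/4 is trivial since (I \ Q) is a subset of I. Therefore m*(I \ Q) = 3/4.

3/4


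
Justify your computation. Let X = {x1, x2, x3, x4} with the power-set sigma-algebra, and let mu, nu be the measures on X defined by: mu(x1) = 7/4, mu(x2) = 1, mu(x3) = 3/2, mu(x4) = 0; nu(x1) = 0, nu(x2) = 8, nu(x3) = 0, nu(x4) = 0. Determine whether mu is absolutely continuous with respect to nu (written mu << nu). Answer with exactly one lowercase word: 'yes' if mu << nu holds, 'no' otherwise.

mu << nu means: every nu-null measurable set is also mu-null; equivalently, for every atom x, if nu({x}) = 0 then mu({x}) = 0.
Checking each atom:
  x1: nu = 0, mu = 7/4 > 0 -> violates mu << nu.
  x2: nu = 8 > 0 -> no constraint.
  x3: nu = 0, mu = 3/2 > 0 -> violates mu << nu.
  x4: nu = 0, mu = 0 -> consistent with mu << nu.
The atom(s) x1, x3 violate the condition (nu = 0 but mu > 0). Therefore mu is NOT absolutely continuous w.r.t. nu.

no


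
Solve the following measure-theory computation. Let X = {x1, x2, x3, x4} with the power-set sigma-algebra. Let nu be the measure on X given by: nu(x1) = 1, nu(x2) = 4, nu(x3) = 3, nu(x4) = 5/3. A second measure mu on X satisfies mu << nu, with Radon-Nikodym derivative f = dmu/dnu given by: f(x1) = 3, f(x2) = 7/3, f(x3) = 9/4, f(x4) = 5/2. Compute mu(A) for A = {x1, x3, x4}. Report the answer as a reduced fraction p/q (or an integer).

By the defining property of the Radon-Nikodym derivative, for every measurable set A,
  mu(A) = integral_A f dnu.
Since nu is a discrete measure concentrated on the atoms of X, the integral over A reduces to the sum
  mu(A) = sum_{x in A} f(x) * nu({x}).
Computing each term:
  x1: f(x1) * nu(x1) = 3 * 1 = 3.
  x3: f(x3) * nu(x3) = 9/4 * 3 = 27/4.
  x4: f(x4) * nu(x4) = 5/2 * 5/3 = 25/6.
Summing: mu(A) = 3 + 27/4 + 25/6 = 167/12.

167/12


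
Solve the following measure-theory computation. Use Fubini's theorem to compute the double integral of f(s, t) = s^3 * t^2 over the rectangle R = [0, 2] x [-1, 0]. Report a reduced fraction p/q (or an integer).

f(s, t) is a tensor product of a function of s and a function of t, and both factors are bounded continuous (hence Lebesgue integrable) on the rectangle, so Fubini's theorem applies:
  integral_R f d(m x m) = (integral_a1^b1 s^3 ds) * (integral_a2^b2 t^2 dt).
Inner integral in s: integral_{0}^{2} s^3 ds = (2^4 - 0^4)/4
  = 4.
Inner integral in t: integral_{-1}^{0} t^2 dt = (0^3 - (-1)^3)/3
  = 1/3.
Product: (4) * (1/3) = 4/3.

4/3


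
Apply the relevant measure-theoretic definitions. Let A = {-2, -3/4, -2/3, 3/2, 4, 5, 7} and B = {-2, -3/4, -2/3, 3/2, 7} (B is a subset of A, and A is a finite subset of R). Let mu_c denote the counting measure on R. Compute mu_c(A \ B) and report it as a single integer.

Counting measure assigns mu_c(E) = |E| (number of elements) when E is finite. For B subset A, A \ B is the set of elements of A not in B, so |A \ B| = |A| - |B|.
|A| = 7, |B| = 5, so mu_c(A \ B) = 7 - 5 = 2.

2


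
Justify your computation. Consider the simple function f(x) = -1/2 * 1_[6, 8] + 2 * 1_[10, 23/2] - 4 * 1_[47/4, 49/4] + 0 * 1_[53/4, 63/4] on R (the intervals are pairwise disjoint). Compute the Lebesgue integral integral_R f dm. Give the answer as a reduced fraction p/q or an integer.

For a simple function f = sum_i c_i * 1_{A_i} with disjoint A_i,
  integral f dm = sum_i c_i * m(A_i).
Lengths of the A_i:
  m(A_1) = 8 - 6 = 2.
  m(A_2) = 23/2 - 10 = 3/2.
  m(A_3) = 49/4 - 47/4 = 1/2.
  m(A_4) = 63/4 - 53/4 = 5/2.
Contributions c_i * m(A_i):
  (-1/2) * (2) = -1.
  (2) * (3/2) = 3.
  (-4) * (1/2) = -2.
  (0) * (5/2) = 0.
Total: -1 + 3 - 2 + 0 = 0.

0


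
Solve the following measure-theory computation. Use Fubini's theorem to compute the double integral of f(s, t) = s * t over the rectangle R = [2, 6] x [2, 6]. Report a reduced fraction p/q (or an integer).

f(s, t) is a tensor product of a function of s and a function of t, and both factors are bounded continuous (hence Lebesgue integrable) on the rectangle, so Fubini's theorem applies:
  integral_R f d(m x m) = (integral_a1^b1 s ds) * (integral_a2^b2 t dt).
Inner integral in s: integral_{2}^{6} s ds = (6^2 - 2^2)/2
  = 16.
Inner integral in t: integral_{2}^{6} t dt = (6^2 - 2^2)/2
  = 16.
Product: (16) * (16) = 256.

256


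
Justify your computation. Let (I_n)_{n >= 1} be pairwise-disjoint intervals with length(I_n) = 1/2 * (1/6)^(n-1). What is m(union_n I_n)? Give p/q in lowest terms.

By countable additivity of the Lebesgue measure on pairwise disjoint measurable sets,
  m(union_{n >= 1} I_n) = sum_{n >= 1} m(I_n) = sum_{n >= 1} a * r^(n-1),
  with a = 1/2 and r = 1/6.
Since 0 < r = 1/6 < 1, the geometric series converges:
  sum_{n >= 1} a * r^(n-1) = a / (1 - r).
  = 1/2 / (1 - 1/6)
  = 1/2 / (5/6)
  = 3/5.

3/5


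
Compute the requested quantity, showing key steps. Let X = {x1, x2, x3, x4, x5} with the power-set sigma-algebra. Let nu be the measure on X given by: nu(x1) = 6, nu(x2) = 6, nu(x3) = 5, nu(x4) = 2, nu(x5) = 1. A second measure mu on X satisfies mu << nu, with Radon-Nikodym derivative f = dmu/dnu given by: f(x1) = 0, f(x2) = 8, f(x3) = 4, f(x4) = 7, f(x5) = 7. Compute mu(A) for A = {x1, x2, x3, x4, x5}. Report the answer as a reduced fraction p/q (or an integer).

By the defining property of the Radon-Nikodym derivative, for every measurable set A,
  mu(A) = integral_A f dnu.
Since nu is a discrete measure concentrated on the atoms of X, the integral over A reduces to the sum
  mu(A) = sum_{x in A} f(x) * nu({x}).
Computing each term:
  x1: f(x1) * nu(x1) = 0 * 6 = 0.
  x2: f(x2) * nu(x2) = 8 * 6 = 48.
  x3: f(x3) * nu(x3) = 4 * 5 = 20.
  x4: f(x4) * nu(x4) = 7 * 2 = 14.
  x5: f(x5) * nu(x5) = 7 * 1 = 7.
Summing: mu(A) = 0 + 48 + 20 + 14 + 7 = 89.

89


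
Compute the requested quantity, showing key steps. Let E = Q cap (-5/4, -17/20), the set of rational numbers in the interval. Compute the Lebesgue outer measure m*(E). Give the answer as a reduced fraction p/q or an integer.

The set Q cap (-5/4, -17/20) is countable (a subset of the countable set Q). Lebesgue outer measure of any countable set is 0: each singleton {q} has m*({q}) = 0, and by countable subadditivity m*(union_k {q_k}) <= sum_k m*({q_k}) = sum_k 0 = 0. The reverse inequality m*(E) >= 0 is automatic. So m*(Q cap (-5/4, -17/20)) = 0.

0


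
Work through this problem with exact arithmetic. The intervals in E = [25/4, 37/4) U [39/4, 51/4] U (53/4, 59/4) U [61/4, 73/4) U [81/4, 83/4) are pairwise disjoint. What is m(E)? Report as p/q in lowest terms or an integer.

For pairwise disjoint intervals, m(union_i I_i) = sum_i m(I_i),
and m is invariant under swapping open/closed endpoints (single points have measure 0).
So m(E) = sum_i (b_i - a_i).
  I_1 has length 37/4 - 25/4 = 3.
  I_2 has length 51/4 - 39/4 = 3.
  I_3 has length 59/4 - 53/4 = 3/2.
  I_4 has length 73/4 - 61/4 = 3.
  I_5 has length 83/4 - 81/4 = 1/2.
Summing:
  m(E) = 3 + 3 + 3/2 + 3 + 1/2 = 11.

11


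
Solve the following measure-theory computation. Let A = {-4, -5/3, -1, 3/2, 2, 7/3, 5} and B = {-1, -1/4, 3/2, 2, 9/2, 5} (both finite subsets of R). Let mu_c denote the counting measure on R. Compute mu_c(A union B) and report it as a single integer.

Counting measure on a finite set equals cardinality. By inclusion-exclusion, |A union B| = |A| + |B| - |A cap B|.
|A| = 7, |B| = 6, |A cap B| = 4.
So mu_c(A union B) = 7 + 6 - 4 = 9.

9


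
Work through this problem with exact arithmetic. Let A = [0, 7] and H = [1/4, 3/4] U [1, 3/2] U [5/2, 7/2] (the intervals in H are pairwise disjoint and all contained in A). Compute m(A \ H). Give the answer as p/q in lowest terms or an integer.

The ambient interval has length m(A) = 7 - 0 = 7.
Since the holes are disjoint and sit inside A, by finite additivity
  m(H) = sum_i (b_i - a_i), and m(A \ H) = m(A) - m(H).
Computing the hole measures:
  m(H_1) = 3/4 - 1/4 = 1/2.
  m(H_2) = 3/2 - 1 = 1/2.
  m(H_3) = 7/2 - 5/2 = 1.
Summed: m(H) = 1/2 + 1/2 + 1 = 2.
So m(A \ H) = 7 - 2 = 5.

5


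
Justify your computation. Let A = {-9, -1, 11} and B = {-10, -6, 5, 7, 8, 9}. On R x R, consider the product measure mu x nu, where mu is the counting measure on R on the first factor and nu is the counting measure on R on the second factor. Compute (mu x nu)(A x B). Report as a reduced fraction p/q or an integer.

For a measurable rectangle A x B, the product measure satisfies
  (mu x nu)(A x B) = mu(A) * nu(B).
  mu(A) = 3.
  nu(B) = 6.
  (mu x nu)(A x B) = 3 * 6 = 18.

18


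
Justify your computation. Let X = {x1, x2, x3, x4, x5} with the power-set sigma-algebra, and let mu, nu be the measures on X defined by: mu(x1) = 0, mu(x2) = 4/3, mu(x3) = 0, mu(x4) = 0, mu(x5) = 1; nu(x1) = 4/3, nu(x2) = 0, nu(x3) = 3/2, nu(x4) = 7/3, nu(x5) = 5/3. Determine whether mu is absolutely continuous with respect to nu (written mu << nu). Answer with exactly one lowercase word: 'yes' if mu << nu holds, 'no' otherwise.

mu << nu means: every nu-null measurable set is also mu-null; equivalently, for every atom x, if nu({x}) = 0 then mu({x}) = 0.
Checking each atom:
  x1: nu = 4/3 > 0 -> no constraint.
  x2: nu = 0, mu = 4/3 > 0 -> violates mu << nu.
  x3: nu = 3/2 > 0 -> no constraint.
  x4: nu = 7/3 > 0 -> no constraint.
  x5: nu = 5/3 > 0 -> no constraint.
The atom(s) x2 violate the condition (nu = 0 but mu > 0). Therefore mu is NOT absolutely continuous w.r.t. nu.

no


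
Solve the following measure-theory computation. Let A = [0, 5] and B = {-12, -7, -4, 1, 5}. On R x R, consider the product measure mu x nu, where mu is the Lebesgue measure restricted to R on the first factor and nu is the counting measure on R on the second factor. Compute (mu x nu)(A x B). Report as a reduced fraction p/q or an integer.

For a measurable rectangle A x B, the product measure satisfies
  (mu x nu)(A x B) = mu(A) * nu(B).
  mu(A) = 5.
  nu(B) = 5.
  (mu x nu)(A x B) = 5 * 5 = 25.

25


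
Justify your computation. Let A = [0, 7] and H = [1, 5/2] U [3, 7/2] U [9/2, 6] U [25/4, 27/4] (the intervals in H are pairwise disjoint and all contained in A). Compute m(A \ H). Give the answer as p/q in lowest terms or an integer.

The ambient interval has length m(A) = 7 - 0 = 7.
Since the holes are disjoint and sit inside A, by finite additivity
  m(H) = sum_i (b_i - a_i), and m(A \ H) = m(A) - m(H).
Computing the hole measures:
  m(H_1) = 5/2 - 1 = 3/2.
  m(H_2) = 7/2 - 3 = 1/2.
  m(H_3) = 6 - 9/2 = 3/2.
  m(H_4) = 27/4 - 25/4 = 1/2.
Summed: m(H) = 3/2 + 1/2 + 3/2 + 1/2 = 4.
So m(A \ H) = 7 - 4 = 3.

3


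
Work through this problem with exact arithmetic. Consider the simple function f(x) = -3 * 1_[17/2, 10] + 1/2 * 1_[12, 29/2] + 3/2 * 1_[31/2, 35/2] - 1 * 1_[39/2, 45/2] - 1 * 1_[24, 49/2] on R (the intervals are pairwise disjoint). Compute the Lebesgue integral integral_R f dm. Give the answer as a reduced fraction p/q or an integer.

For a simple function f = sum_i c_i * 1_{A_i} with disjoint A_i,
  integral f dm = sum_i c_i * m(A_i).
Lengths of the A_i:
  m(A_1) = 10 - 17/2 = 3/2.
  m(A_2) = 29/2 - 12 = 5/2.
  m(A_3) = 35/2 - 31/2 = 2.
  m(A_4) = 45/2 - 39/2 = 3.
  m(A_5) = 49/2 - 24 = 1/2.
Contributions c_i * m(A_i):
  (-3) * (3/2) = -9/2.
  (1/2) * (5/2) = 5/4.
  (3/2) * (2) = 3.
  (-1) * (3) = -3.
  (-1) * (1/2) = -1/2.
Total: -9/2 + 5/4 + 3 - 3 - 1/2 = -15/4.

-15/4


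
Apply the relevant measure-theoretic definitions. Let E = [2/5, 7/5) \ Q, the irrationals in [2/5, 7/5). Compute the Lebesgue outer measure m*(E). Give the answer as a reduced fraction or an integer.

The interval I = [2/5, 7/5) has m(I) = 7/5 - 2/5 = 1 (endpoints are measure-zero, so open/closed/half-open agree). Write I = (I cap Q) u (I \ Q). The rationals in I are countable, so m*(I cap Q) = 0 (cover each rational by intervals whose total length is arbitrarily small). By countable subadditivity m*(I) <= m*(I cap Q) + m*(I \ Q), hence m*(I \ Q) >= m(I) = 1. The reverse inequality m*(I \ Q) <= m*(I) = 1 is trivial since (I \ Q) is a subset of I. Therefore m*(I \ Q) = 1.

1


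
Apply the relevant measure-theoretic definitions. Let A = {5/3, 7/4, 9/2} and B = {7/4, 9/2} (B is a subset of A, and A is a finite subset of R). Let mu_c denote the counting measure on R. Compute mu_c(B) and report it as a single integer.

Counting measure assigns mu_c(E) = |E| (number of elements) when E is finite.
B has 2 element(s), so mu_c(B) = 2.

2


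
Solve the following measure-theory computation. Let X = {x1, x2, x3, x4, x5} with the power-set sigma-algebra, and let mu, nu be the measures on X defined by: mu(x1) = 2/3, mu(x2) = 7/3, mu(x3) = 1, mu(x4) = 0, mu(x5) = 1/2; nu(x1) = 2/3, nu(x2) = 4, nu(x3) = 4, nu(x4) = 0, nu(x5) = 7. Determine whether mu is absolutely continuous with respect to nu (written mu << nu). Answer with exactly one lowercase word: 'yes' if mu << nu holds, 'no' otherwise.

mu << nu means: every nu-null measurable set is also mu-null; equivalently, for every atom x, if nu({x}) = 0 then mu({x}) = 0.
Checking each atom:
  x1: nu = 2/3 > 0 -> no constraint.
  x2: nu = 4 > 0 -> no constraint.
  x3: nu = 4 > 0 -> no constraint.
  x4: nu = 0, mu = 0 -> consistent with mu << nu.
  x5: nu = 7 > 0 -> no constraint.
No atom violates the condition. Therefore mu << nu.

yes


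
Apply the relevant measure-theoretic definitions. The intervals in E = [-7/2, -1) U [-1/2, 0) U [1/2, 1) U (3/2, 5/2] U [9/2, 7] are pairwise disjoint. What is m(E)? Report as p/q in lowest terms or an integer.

For pairwise disjoint intervals, m(union_i I_i) = sum_i m(I_i),
and m is invariant under swapping open/closed endpoints (single points have measure 0).
So m(E) = sum_i (b_i - a_i).
  I_1 has length -1 - (-7/2) = 5/2.
  I_2 has length 0 - (-1/2) = 1/2.
  I_3 has length 1 - 1/2 = 1/2.
  I_4 has length 5/2 - 3/2 = 1.
  I_5 has length 7 - 9/2 = 5/2.
Summing:
  m(E) = 5/2 + 1/2 + 1/2 + 1 + 5/2 = 7.

7


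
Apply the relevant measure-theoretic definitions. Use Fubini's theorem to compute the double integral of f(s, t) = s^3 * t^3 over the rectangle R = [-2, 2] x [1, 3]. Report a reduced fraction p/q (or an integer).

f(s, t) is a tensor product of a function of s and a function of t, and both factors are bounded continuous (hence Lebesgue integrable) on the rectangle, so Fubini's theorem applies:
  integral_R f d(m x m) = (integral_a1^b1 s^3 ds) * (integral_a2^b2 t^3 dt).
Inner integral in s: integral_{-2}^{2} s^3 ds = (2^4 - (-2)^4)/4
  = 0.
Inner integral in t: integral_{1}^{3} t^3 dt = (3^4 - 1^4)/4
  = 20.
Product: (0) * (20) = 0.

0


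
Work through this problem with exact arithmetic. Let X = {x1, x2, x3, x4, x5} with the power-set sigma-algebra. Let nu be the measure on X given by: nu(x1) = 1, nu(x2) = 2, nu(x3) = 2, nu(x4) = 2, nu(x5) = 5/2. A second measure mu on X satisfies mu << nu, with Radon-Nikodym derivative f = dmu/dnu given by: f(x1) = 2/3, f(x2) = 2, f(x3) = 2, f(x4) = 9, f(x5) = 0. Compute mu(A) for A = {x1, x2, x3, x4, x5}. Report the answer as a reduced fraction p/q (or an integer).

By the defining property of the Radon-Nikodym derivative, for every measurable set A,
  mu(A) = integral_A f dnu.
Since nu is a discrete measure concentrated on the atoms of X, the integral over A reduces to the sum
  mu(A) = sum_{x in A} f(x) * nu({x}).
Computing each term:
  x1: f(x1) * nu(x1) = 2/3 * 1 = 2/3.
  x2: f(x2) * nu(x2) = 2 * 2 = 4.
  x3: f(x3) * nu(x3) = 2 * 2 = 4.
  x4: f(x4) * nu(x4) = 9 * 2 = 18.
  x5: f(x5) * nu(x5) = 0 * 5/2 = 0.
Summing: mu(A) = 2/3 + 4 + 4 + 18 + 0 = 80/3.

80/3


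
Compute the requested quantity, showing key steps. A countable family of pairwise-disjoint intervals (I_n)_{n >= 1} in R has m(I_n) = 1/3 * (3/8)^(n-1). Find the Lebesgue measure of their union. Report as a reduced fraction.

By countable additivity of the Lebesgue measure on pairwise disjoint measurable sets,
  m(union_{n >= 1} I_n) = sum_{n >= 1} m(I_n) = sum_{n >= 1} a * r^(n-1),
  with a = 1/3 and r = 3/8.
Since 0 < r = 3/8 < 1, the geometric series converges:
  sum_{n >= 1} a * r^(n-1) = a / (1 - r).
  = 1/3 / (1 - 3/8)
  = 1/3 / (5/8)
  = 8/15.

8/15


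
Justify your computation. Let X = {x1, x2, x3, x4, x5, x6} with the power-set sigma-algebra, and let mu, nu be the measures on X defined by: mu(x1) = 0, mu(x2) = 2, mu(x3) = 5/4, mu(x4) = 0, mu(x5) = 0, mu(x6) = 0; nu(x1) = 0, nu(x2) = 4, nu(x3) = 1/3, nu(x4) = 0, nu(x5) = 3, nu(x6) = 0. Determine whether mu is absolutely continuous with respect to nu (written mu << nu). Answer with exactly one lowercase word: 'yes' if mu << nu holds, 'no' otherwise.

mu << nu means: every nu-null measurable set is also mu-null; equivalently, for every atom x, if nu({x}) = 0 then mu({x}) = 0.
Checking each atom:
  x1: nu = 0, mu = 0 -> consistent with mu << nu.
  x2: nu = 4 > 0 -> no constraint.
  x3: nu = 1/3 > 0 -> no constraint.
  x4: nu = 0, mu = 0 -> consistent with mu << nu.
  x5: nu = 3 > 0 -> no constraint.
  x6: nu = 0, mu = 0 -> consistent with mu << nu.
No atom violates the condition. Therefore mu << nu.

yes


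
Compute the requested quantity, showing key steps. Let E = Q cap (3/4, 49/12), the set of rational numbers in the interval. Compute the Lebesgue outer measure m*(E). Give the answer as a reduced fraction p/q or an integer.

E = Q cap (3/4, 49/12) is a subset of Q, which is countable. Enumerate Q = {q_1, q_2, ...}; for any eps > 0, cover q_k by the open interval (q_k - eps/2^(k+1), q_k + eps/2^(k+1)), of length eps/2^k. The total cover length is sum_{k>=1} eps/2^k = eps. Hence m*(E) <= m*(Q) <= eps for every eps > 0, and since outer measure is non-negative, m*(E) = 0.

0


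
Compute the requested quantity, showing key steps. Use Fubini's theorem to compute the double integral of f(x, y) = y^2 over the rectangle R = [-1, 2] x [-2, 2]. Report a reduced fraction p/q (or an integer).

f(x, y) is a tensor product of a function of x and a function of y, and both factors are bounded continuous (hence Lebesgue integrable) on the rectangle, so Fubini's theorem applies:
  integral_R f d(m x m) = (integral_a1^b1 1 dx) * (integral_a2^b2 y^2 dy).
Inner integral in x: integral_{-1}^{2} 1 dx = (2^1 - (-1)^1)/1
  = 3.
Inner integral in y: integral_{-2}^{2} y^2 dy = (2^3 - (-2)^3)/3
  = 16/3.
Product: (3) * (16/3) = 16.

16


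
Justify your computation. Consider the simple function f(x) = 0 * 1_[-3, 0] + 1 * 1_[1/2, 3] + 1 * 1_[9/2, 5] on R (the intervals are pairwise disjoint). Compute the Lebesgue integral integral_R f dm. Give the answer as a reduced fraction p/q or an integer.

For a simple function f = sum_i c_i * 1_{A_i} with disjoint A_i,
  integral f dm = sum_i c_i * m(A_i).
Lengths of the A_i:
  m(A_1) = 0 - (-3) = 3.
  m(A_2) = 3 - 1/2 = 5/2.
  m(A_3) = 5 - 9/2 = 1/2.
Contributions c_i * m(A_i):
  (0) * (3) = 0.
  (1) * (5/2) = 5/2.
  (1) * (1/2) = 1/2.
Total: 0 + 5/2 + 1/2 = 3.

3


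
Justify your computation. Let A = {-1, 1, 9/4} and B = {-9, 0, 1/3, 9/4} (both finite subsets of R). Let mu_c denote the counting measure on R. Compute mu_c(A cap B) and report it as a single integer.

Counting measure on a finite set equals cardinality. mu_c(A cap B) = |A cap B| (elements appearing in both).
Enumerating the elements of A that also lie in B gives 1 element(s).
So mu_c(A cap B) = 1.

1


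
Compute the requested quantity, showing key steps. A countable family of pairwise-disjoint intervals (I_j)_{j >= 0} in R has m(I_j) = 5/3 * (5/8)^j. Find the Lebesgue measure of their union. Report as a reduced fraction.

By countable additivity of the Lebesgue measure on pairwise disjoint measurable sets,
  m(union_{j >= 0} I_j) = sum_{j >= 0} m(I_j) = sum_{j >= 0} a * r^j,
  with a = 5/3 and r = 5/8.
Since 0 < r = 5/8 < 1, the geometric series converges:
  sum_{j >= 0} a * r^j = a / (1 - r).
  = 5/3 / (1 - 5/8)
  = 5/3 / (3/8)
  = 40/9.

40/9


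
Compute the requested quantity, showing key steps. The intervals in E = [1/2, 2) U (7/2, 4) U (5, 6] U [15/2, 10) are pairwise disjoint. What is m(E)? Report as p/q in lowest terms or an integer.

For pairwise disjoint intervals, m(union_i I_i) = sum_i m(I_i),
and m is invariant under swapping open/closed endpoints (single points have measure 0).
So m(E) = sum_i (b_i - a_i).
  I_1 has length 2 - 1/2 = 3/2.
  I_2 has length 4 - 7/2 = 1/2.
  I_3 has length 6 - 5 = 1.
  I_4 has length 10 - 15/2 = 5/2.
Summing:
  m(E) = 3/2 + 1/2 + 1 + 5/2 = 11/2.

11/2


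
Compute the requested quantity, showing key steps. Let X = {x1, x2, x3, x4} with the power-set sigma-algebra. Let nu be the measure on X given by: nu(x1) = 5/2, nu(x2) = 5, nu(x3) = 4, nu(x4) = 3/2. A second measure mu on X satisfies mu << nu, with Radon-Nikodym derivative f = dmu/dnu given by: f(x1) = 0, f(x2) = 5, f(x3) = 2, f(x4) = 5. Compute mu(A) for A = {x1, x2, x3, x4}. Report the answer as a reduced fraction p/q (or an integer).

By the defining property of the Radon-Nikodym derivative, for every measurable set A,
  mu(A) = integral_A f dnu.
Since nu is a discrete measure concentrated on the atoms of X, the integral over A reduces to the sum
  mu(A) = sum_{x in A} f(x) * nu({x}).
Computing each term:
  x1: f(x1) * nu(x1) = 0 * 5/2 = 0.
  x2: f(x2) * nu(x2) = 5 * 5 = 25.
  x3: f(x3) * nu(x3) = 2 * 4 = 8.
  x4: f(x4) * nu(x4) = 5 * 3/2 = 15/2.
Summing: mu(A) = 0 + 25 + 8 + 15/2 = 81/2.

81/2


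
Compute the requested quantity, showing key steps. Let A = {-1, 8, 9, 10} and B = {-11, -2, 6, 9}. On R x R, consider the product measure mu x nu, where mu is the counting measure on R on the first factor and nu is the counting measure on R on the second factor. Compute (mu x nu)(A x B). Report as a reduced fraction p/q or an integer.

For a measurable rectangle A x B, the product measure satisfies
  (mu x nu)(A x B) = mu(A) * nu(B).
  mu(A) = 4.
  nu(B) = 4.
  (mu x nu)(A x B) = 4 * 4 = 16.

16


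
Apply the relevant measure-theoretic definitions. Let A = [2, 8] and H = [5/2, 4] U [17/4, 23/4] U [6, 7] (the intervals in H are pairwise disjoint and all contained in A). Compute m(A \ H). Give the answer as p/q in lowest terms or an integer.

The ambient interval has length m(A) = 8 - 2 = 6.
Since the holes are disjoint and sit inside A, by finite additivity
  m(H) = sum_i (b_i - a_i), and m(A \ H) = m(A) - m(H).
Computing the hole measures:
  m(H_1) = 4 - 5/2 = 3/2.
  m(H_2) = 23/4 - 17/4 = 3/2.
  m(H_3) = 7 - 6 = 1.
Summed: m(H) = 3/2 + 3/2 + 1 = 4.
So m(A \ H) = 6 - 4 = 2.

2


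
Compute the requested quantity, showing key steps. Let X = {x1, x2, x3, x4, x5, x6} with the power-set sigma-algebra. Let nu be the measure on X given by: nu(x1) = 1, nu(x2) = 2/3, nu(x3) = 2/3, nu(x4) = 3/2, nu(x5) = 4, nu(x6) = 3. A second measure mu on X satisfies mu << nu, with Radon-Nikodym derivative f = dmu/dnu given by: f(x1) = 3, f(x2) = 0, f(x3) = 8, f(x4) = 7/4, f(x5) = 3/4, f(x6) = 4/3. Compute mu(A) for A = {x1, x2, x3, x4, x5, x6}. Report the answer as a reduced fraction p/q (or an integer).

By the defining property of the Radon-Nikodym derivative, for every measurable set A,
  mu(A) = integral_A f dnu.
Since nu is a discrete measure concentrated on the atoms of X, the integral over A reduces to the sum
  mu(A) = sum_{x in A} f(x) * nu({x}).
Computing each term:
  x1: f(x1) * nu(x1) = 3 * 1 = 3.
  x2: f(x2) * nu(x2) = 0 * 2/3 = 0.
  x3: f(x3) * nu(x3) = 8 * 2/3 = 16/3.
  x4: f(x4) * nu(x4) = 7/4 * 3/2 = 21/8.
  x5: f(x5) * nu(x5) = 3/4 * 4 = 3.
  x6: f(x6) * nu(x6) = 4/3 * 3 = 4.
Summing: mu(A) = 3 + 0 + 16/3 + 21/8 + 3 + 4 = 431/24.

431/24


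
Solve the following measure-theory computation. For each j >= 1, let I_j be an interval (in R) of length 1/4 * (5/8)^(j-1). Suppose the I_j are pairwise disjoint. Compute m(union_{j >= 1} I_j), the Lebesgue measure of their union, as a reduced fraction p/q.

By countable additivity of the Lebesgue measure on pairwise disjoint measurable sets,
  m(union_{j >= 1} I_j) = sum_{j >= 1} m(I_j) = sum_{j >= 1} a * r^(j-1),
  with a = 1/4 and r = 5/8.
Since 0 < r = 5/8 < 1, the geometric series converges:
  sum_{j >= 1} a * r^(j-1) = a / (1 - r).
  = 1/4 / (1 - 5/8)
  = 1/4 / (3/8)
  = 2/3.

2/3


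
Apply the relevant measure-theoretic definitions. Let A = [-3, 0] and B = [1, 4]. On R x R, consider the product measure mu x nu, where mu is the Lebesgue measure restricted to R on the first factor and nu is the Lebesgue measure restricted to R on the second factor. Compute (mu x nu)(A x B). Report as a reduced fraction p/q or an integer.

For a measurable rectangle A x B, the product measure satisfies
  (mu x nu)(A x B) = mu(A) * nu(B).
  mu(A) = 3.
  nu(B) = 3.
  (mu x nu)(A x B) = 3 * 3 = 9.

9


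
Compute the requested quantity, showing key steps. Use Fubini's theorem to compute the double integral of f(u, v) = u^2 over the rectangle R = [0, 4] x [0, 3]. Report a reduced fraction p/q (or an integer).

f(u, v) is a tensor product of a function of u and a function of v, and both factors are bounded continuous (hence Lebesgue integrable) on the rectangle, so Fubini's theorem applies:
  integral_R f d(m x m) = (integral_a1^b1 u^2 du) * (integral_a2^b2 1 dv).
Inner integral in u: integral_{0}^{4} u^2 du = (4^3 - 0^3)/3
  = 64/3.
Inner integral in v: integral_{0}^{3} 1 dv = (3^1 - 0^1)/1
  = 3.
Product: (64/3) * (3) = 64.

64


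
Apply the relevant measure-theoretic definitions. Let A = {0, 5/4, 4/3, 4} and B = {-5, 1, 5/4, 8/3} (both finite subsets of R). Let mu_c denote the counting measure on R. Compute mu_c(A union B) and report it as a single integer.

Counting measure on a finite set equals cardinality. By inclusion-exclusion, |A union B| = |A| + |B| - |A cap B|.
|A| = 4, |B| = 4, |A cap B| = 1.
So mu_c(A union B) = 4 + 4 - 1 = 7.

7


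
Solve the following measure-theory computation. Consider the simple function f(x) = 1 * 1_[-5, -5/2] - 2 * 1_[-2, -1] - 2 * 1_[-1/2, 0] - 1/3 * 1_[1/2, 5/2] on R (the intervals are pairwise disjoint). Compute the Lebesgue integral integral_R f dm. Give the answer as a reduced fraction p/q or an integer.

For a simple function f = sum_i c_i * 1_{A_i} with disjoint A_i,
  integral f dm = sum_i c_i * m(A_i).
Lengths of the A_i:
  m(A_1) = -5/2 - (-5) = 5/2.
  m(A_2) = -1 - (-2) = 1.
  m(A_3) = 0 - (-1/2) = 1/2.
  m(A_4) = 5/2 - 1/2 = 2.
Contributions c_i * m(A_i):
  (1) * (5/2) = 5/2.
  (-2) * (1) = -2.
  (-2) * (1/2) = -1.
  (-1/3) * (2) = -2/3.
Total: 5/2 - 2 - 1 - 2/3 = -7/6.

-7/6


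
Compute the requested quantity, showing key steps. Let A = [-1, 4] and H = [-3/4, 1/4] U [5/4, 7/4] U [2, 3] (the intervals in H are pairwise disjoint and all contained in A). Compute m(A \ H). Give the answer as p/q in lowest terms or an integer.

The ambient interval has length m(A) = 4 - (-1) = 5.
Since the holes are disjoint and sit inside A, by finite additivity
  m(H) = sum_i (b_i - a_i), and m(A \ H) = m(A) - m(H).
Computing the hole measures:
  m(H_1) = 1/4 - (-3/4) = 1.
  m(H_2) = 7/4 - 5/4 = 1/2.
  m(H_3) = 3 - 2 = 1.
Summed: m(H) = 1 + 1/2 + 1 = 5/2.
So m(A \ H) = 5 - 5/2 = 5/2.

5/2


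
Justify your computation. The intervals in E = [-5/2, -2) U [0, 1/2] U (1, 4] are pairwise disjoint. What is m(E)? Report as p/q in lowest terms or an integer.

For pairwise disjoint intervals, m(union_i I_i) = sum_i m(I_i),
and m is invariant under swapping open/closed endpoints (single points have measure 0).
So m(E) = sum_i (b_i - a_i).
  I_1 has length -2 - (-5/2) = 1/2.
  I_2 has length 1/2 - 0 = 1/2.
  I_3 has length 4 - 1 = 3.
Summing:
  m(E) = 1/2 + 1/2 + 3 = 4.

4


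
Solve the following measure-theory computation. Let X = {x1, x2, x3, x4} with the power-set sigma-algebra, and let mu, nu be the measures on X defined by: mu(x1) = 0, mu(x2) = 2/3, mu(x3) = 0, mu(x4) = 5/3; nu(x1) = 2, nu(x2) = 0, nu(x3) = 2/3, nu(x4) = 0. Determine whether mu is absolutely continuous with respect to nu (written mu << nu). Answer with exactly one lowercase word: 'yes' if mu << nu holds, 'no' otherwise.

mu << nu means: every nu-null measurable set is also mu-null; equivalently, for every atom x, if nu({x}) = 0 then mu({x}) = 0.
Checking each atom:
  x1: nu = 2 > 0 -> no constraint.
  x2: nu = 0, mu = 2/3 > 0 -> violates mu << nu.
  x3: nu = 2/3 > 0 -> no constraint.
  x4: nu = 0, mu = 5/3 > 0 -> violates mu << nu.
The atom(s) x2, x4 violate the condition (nu = 0 but mu > 0). Therefore mu is NOT absolutely continuous w.r.t. nu.

no


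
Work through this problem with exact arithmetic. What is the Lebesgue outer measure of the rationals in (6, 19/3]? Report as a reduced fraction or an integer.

E = Q cap (6, 19/3] is a subset of Q, which is countable. Enumerate Q = {q_1, q_2, ...}; for any eps > 0, cover q_k by the open interval (q_k - eps/2^(k+1), q_k + eps/2^(k+1)), of length eps/2^k. The total cover length is sum_{k>=1} eps/2^k = eps. Hence m*(E) <= m*(Q) <= eps for every eps > 0, and since outer measure is non-negative, m*(E) = 0.

0
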